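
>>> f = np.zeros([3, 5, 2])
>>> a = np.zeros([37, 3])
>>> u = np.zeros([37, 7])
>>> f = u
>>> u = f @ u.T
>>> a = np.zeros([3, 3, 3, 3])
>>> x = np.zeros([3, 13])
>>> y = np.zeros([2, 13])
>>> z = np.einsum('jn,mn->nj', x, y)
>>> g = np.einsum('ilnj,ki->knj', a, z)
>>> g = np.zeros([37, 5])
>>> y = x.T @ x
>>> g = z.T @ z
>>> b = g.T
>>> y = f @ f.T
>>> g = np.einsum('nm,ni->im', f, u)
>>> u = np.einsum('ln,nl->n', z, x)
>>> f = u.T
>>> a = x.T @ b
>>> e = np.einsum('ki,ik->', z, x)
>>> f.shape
(3,)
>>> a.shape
(13, 3)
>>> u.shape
(3,)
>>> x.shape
(3, 13)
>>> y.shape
(37, 37)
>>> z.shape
(13, 3)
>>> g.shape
(37, 7)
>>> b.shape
(3, 3)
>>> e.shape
()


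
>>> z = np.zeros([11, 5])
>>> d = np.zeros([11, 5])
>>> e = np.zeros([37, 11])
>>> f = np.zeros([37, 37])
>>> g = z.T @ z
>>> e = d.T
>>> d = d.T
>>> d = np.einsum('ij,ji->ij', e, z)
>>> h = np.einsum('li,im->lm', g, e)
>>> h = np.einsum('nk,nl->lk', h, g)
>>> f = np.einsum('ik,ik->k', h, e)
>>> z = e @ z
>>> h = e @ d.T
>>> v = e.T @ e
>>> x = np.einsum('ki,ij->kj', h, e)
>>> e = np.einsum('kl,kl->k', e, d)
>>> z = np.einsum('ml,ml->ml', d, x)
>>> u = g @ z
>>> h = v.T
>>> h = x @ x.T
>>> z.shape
(5, 11)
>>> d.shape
(5, 11)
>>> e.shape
(5,)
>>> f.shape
(11,)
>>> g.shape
(5, 5)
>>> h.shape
(5, 5)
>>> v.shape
(11, 11)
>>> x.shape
(5, 11)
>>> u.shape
(5, 11)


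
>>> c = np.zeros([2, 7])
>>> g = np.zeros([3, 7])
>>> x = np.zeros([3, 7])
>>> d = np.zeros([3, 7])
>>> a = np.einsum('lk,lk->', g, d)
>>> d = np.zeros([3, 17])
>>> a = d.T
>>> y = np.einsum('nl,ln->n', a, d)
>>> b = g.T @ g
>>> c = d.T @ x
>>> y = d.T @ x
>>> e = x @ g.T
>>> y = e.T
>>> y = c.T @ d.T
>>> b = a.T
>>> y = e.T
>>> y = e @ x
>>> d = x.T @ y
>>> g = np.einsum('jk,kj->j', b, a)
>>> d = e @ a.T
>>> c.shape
(17, 7)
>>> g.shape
(3,)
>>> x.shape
(3, 7)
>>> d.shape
(3, 17)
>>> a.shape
(17, 3)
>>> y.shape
(3, 7)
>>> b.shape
(3, 17)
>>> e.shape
(3, 3)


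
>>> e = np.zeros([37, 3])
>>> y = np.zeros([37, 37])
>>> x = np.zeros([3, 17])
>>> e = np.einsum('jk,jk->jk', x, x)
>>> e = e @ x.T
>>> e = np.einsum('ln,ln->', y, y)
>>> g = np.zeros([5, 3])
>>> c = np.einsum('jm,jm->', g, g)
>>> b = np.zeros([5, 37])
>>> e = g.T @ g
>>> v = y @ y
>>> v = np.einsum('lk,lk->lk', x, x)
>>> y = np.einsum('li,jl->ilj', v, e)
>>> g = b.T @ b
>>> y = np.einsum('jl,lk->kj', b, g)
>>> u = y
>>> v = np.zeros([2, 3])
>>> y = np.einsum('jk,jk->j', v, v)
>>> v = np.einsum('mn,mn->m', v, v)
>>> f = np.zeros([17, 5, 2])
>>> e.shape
(3, 3)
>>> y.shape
(2,)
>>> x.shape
(3, 17)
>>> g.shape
(37, 37)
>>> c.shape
()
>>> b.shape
(5, 37)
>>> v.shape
(2,)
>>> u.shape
(37, 5)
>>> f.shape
(17, 5, 2)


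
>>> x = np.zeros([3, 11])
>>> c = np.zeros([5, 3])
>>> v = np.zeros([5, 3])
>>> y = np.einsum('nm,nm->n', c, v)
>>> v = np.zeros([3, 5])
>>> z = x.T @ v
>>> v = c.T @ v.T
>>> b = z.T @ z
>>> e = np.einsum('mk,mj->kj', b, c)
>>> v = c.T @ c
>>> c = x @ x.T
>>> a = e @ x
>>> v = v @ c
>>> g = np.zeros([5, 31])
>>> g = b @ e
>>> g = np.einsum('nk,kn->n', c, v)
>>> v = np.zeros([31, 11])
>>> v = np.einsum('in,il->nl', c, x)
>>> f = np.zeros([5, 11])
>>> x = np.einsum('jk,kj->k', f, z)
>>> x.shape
(11,)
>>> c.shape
(3, 3)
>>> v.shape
(3, 11)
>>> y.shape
(5,)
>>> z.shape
(11, 5)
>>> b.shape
(5, 5)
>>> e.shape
(5, 3)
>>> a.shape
(5, 11)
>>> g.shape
(3,)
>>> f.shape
(5, 11)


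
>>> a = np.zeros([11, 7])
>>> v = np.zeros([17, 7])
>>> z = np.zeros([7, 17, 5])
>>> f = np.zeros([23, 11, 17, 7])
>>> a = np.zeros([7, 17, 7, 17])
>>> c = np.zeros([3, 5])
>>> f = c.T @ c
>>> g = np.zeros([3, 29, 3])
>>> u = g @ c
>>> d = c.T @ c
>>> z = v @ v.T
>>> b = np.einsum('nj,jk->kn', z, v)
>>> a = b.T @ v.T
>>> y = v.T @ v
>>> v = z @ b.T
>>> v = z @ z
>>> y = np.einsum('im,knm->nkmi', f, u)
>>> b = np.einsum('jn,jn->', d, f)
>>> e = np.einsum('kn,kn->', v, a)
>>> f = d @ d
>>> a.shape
(17, 17)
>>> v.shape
(17, 17)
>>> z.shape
(17, 17)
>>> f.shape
(5, 5)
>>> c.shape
(3, 5)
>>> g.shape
(3, 29, 3)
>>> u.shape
(3, 29, 5)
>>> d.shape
(5, 5)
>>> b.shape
()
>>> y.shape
(29, 3, 5, 5)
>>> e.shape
()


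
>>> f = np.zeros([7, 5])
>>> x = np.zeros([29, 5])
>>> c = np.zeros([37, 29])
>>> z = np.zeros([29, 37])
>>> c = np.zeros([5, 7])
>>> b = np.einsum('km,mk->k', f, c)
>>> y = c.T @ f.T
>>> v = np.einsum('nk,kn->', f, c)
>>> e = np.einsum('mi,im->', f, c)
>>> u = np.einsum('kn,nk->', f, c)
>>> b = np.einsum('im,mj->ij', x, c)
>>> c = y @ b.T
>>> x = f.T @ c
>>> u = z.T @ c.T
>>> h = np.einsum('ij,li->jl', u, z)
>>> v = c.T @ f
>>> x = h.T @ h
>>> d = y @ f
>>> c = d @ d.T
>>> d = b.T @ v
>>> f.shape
(7, 5)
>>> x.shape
(29, 29)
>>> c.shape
(7, 7)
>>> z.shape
(29, 37)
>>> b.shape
(29, 7)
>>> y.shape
(7, 7)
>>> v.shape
(29, 5)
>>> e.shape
()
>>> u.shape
(37, 7)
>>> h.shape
(7, 29)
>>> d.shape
(7, 5)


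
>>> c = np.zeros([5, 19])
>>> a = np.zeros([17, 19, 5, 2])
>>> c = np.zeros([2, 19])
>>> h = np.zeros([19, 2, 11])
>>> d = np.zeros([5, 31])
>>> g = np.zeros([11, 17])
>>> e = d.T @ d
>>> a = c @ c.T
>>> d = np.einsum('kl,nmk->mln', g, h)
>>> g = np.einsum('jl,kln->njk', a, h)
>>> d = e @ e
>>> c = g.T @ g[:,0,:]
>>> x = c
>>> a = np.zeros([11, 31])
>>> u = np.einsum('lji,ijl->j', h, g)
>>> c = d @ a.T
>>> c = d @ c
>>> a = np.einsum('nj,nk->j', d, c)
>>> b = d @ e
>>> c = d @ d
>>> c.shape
(31, 31)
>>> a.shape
(31,)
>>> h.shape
(19, 2, 11)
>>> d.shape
(31, 31)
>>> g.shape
(11, 2, 19)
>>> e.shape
(31, 31)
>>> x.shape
(19, 2, 19)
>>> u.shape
(2,)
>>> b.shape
(31, 31)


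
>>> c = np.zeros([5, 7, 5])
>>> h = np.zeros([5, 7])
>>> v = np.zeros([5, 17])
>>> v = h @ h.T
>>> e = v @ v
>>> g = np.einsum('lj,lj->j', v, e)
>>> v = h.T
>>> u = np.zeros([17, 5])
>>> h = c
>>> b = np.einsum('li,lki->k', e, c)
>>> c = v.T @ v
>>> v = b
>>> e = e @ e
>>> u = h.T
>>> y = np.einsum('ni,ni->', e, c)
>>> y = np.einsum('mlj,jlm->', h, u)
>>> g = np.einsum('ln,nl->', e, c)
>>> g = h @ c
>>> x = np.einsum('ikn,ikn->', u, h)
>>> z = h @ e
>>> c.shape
(5, 5)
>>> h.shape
(5, 7, 5)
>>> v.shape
(7,)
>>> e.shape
(5, 5)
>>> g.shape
(5, 7, 5)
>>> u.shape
(5, 7, 5)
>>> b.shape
(7,)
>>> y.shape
()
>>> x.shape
()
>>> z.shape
(5, 7, 5)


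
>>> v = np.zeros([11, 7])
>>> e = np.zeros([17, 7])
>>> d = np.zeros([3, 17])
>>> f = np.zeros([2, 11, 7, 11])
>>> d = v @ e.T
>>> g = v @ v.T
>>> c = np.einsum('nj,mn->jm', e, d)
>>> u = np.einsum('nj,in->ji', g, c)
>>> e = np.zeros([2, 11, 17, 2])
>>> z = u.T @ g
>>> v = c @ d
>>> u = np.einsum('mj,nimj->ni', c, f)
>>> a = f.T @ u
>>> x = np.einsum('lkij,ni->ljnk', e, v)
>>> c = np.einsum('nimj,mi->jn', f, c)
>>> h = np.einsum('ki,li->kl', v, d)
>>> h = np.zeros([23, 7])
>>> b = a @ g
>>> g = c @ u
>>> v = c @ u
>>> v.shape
(11, 11)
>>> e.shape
(2, 11, 17, 2)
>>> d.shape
(11, 17)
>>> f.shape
(2, 11, 7, 11)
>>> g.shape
(11, 11)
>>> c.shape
(11, 2)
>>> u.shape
(2, 11)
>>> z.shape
(7, 11)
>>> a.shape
(11, 7, 11, 11)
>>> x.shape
(2, 2, 7, 11)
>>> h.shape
(23, 7)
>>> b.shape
(11, 7, 11, 11)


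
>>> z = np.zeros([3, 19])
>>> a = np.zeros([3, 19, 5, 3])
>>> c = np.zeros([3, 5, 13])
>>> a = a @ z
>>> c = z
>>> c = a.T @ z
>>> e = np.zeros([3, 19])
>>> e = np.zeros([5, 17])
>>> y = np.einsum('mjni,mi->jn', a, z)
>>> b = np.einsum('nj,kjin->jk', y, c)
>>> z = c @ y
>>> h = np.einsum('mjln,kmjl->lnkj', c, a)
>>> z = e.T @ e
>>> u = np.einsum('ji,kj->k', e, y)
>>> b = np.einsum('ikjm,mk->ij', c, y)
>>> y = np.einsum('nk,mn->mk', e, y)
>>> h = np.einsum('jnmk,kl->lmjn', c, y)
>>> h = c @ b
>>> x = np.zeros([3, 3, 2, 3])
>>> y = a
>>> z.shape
(17, 17)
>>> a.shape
(3, 19, 5, 19)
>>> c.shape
(19, 5, 19, 19)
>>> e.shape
(5, 17)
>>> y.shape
(3, 19, 5, 19)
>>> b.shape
(19, 19)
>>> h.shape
(19, 5, 19, 19)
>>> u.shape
(19,)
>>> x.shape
(3, 3, 2, 3)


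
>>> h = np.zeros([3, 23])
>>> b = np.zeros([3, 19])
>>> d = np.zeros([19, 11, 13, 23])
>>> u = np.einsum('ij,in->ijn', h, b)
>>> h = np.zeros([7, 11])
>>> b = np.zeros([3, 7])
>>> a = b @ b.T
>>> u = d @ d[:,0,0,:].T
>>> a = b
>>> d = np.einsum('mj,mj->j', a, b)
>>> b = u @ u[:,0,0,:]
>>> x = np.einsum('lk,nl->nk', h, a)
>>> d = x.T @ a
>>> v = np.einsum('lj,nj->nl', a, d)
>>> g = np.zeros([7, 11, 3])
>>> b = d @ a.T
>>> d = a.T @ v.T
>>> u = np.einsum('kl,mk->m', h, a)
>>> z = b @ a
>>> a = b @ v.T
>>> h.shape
(7, 11)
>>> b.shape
(11, 3)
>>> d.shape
(7, 11)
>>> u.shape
(3,)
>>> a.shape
(11, 11)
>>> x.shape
(3, 11)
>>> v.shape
(11, 3)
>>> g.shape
(7, 11, 3)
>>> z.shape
(11, 7)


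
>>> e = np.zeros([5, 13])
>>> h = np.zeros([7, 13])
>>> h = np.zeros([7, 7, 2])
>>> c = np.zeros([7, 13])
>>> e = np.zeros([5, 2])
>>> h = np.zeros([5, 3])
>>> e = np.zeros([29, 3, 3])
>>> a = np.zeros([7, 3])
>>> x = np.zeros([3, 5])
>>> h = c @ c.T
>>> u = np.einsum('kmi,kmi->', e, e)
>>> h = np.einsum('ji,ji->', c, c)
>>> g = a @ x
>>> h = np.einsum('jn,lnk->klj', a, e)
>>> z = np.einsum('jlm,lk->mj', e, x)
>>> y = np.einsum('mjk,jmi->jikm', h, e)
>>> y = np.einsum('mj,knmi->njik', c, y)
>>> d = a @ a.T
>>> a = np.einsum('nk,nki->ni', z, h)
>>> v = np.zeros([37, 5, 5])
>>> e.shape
(29, 3, 3)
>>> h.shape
(3, 29, 7)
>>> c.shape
(7, 13)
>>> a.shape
(3, 7)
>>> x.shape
(3, 5)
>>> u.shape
()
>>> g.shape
(7, 5)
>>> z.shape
(3, 29)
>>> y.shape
(3, 13, 3, 29)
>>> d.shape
(7, 7)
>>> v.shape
(37, 5, 5)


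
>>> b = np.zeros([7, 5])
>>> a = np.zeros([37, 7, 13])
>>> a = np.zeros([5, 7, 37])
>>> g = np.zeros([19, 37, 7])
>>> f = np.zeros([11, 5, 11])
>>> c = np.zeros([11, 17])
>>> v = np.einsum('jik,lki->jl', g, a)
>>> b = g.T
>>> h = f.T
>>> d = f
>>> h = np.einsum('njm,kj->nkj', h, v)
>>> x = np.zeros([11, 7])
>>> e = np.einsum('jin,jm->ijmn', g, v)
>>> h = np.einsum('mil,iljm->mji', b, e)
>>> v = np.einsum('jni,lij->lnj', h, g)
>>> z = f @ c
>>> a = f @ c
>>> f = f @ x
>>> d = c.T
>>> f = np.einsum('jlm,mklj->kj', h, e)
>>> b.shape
(7, 37, 19)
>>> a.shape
(11, 5, 17)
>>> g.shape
(19, 37, 7)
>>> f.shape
(19, 7)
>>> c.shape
(11, 17)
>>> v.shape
(19, 5, 7)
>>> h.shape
(7, 5, 37)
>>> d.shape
(17, 11)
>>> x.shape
(11, 7)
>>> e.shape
(37, 19, 5, 7)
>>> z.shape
(11, 5, 17)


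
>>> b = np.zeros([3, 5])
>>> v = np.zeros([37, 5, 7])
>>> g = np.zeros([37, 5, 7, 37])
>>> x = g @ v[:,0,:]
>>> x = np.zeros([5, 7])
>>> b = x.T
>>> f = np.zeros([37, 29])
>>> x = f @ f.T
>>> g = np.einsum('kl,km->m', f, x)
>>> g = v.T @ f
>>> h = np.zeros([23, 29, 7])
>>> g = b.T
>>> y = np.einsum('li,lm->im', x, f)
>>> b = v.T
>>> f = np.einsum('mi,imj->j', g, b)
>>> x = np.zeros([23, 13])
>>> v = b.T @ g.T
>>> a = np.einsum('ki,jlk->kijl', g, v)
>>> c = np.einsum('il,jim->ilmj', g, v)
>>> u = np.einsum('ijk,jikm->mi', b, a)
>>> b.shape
(7, 5, 37)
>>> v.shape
(37, 5, 5)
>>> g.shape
(5, 7)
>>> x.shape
(23, 13)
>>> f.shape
(37,)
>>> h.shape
(23, 29, 7)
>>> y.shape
(37, 29)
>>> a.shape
(5, 7, 37, 5)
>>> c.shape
(5, 7, 5, 37)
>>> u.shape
(5, 7)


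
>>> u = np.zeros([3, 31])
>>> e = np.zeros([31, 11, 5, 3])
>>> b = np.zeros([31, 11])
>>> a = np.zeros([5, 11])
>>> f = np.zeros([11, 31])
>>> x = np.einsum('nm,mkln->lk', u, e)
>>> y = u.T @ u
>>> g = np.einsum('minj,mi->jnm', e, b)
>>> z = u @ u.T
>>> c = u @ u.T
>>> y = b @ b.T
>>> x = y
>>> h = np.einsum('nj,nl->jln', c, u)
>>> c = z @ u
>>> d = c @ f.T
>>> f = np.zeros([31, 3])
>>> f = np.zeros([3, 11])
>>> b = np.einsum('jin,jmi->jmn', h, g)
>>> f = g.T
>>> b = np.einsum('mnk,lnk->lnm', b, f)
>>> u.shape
(3, 31)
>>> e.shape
(31, 11, 5, 3)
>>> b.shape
(31, 5, 3)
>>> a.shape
(5, 11)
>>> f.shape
(31, 5, 3)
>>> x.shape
(31, 31)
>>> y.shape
(31, 31)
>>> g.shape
(3, 5, 31)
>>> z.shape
(3, 3)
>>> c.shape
(3, 31)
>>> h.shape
(3, 31, 3)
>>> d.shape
(3, 11)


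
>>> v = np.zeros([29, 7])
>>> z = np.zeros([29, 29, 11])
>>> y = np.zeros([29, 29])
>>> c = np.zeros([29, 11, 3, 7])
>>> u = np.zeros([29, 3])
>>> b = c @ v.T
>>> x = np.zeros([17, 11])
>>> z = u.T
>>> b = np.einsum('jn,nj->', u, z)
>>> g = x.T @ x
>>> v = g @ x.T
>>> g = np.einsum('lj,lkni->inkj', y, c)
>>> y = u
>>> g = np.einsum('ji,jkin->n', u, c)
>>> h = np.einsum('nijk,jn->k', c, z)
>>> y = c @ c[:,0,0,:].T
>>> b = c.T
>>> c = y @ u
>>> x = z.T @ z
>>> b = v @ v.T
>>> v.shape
(11, 17)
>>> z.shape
(3, 29)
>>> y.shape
(29, 11, 3, 29)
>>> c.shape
(29, 11, 3, 3)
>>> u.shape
(29, 3)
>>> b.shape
(11, 11)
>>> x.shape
(29, 29)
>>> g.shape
(7,)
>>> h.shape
(7,)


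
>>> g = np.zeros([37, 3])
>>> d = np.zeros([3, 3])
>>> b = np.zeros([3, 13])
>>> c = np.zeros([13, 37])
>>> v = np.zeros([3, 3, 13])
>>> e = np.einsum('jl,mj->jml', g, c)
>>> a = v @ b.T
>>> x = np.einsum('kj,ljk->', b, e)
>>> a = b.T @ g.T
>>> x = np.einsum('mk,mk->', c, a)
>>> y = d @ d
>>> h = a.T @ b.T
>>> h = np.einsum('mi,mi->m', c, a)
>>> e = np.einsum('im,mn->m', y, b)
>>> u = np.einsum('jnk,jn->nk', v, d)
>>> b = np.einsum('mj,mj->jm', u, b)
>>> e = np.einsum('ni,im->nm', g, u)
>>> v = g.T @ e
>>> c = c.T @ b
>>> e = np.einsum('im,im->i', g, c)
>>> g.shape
(37, 3)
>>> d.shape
(3, 3)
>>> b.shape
(13, 3)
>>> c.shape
(37, 3)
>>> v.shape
(3, 13)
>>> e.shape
(37,)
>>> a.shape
(13, 37)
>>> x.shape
()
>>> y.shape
(3, 3)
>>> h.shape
(13,)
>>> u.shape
(3, 13)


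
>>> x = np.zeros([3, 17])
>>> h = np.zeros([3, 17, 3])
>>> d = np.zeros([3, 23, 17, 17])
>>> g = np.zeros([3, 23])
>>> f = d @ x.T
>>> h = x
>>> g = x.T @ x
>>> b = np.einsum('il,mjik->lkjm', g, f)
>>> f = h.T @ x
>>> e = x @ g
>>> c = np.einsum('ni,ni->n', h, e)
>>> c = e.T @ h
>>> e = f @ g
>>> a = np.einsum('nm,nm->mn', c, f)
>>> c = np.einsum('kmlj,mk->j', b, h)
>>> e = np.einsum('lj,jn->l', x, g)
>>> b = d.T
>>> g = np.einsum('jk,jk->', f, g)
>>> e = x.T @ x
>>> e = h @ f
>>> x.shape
(3, 17)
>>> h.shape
(3, 17)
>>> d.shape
(3, 23, 17, 17)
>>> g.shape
()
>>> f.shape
(17, 17)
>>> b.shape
(17, 17, 23, 3)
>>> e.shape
(3, 17)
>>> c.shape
(3,)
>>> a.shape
(17, 17)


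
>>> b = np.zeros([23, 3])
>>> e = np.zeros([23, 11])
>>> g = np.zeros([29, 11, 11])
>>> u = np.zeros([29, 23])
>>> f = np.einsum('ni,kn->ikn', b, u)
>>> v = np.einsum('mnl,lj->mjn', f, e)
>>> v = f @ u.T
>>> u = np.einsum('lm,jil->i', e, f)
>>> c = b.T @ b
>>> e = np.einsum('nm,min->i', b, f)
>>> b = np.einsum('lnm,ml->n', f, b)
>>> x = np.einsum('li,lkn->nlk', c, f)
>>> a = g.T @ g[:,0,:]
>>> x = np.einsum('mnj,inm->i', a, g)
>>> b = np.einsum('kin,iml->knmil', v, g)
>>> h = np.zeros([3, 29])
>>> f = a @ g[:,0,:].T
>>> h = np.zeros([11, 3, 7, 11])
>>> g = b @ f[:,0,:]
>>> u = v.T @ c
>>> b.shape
(3, 29, 11, 29, 11)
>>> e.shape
(29,)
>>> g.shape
(3, 29, 11, 29, 29)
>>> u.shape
(29, 29, 3)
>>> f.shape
(11, 11, 29)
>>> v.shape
(3, 29, 29)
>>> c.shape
(3, 3)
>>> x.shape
(29,)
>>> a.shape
(11, 11, 11)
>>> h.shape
(11, 3, 7, 11)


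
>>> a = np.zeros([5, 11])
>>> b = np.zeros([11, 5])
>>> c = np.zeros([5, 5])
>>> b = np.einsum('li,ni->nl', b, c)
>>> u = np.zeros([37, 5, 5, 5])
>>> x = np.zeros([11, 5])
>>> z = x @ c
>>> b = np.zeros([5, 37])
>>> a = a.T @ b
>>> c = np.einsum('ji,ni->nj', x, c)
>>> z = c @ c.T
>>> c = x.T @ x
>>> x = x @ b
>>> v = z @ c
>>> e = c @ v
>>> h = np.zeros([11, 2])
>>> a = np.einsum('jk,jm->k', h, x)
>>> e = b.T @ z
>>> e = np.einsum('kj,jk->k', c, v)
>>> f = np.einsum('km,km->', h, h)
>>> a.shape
(2,)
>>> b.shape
(5, 37)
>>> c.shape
(5, 5)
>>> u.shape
(37, 5, 5, 5)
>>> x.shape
(11, 37)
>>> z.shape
(5, 5)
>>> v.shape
(5, 5)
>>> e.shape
(5,)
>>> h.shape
(11, 2)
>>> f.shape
()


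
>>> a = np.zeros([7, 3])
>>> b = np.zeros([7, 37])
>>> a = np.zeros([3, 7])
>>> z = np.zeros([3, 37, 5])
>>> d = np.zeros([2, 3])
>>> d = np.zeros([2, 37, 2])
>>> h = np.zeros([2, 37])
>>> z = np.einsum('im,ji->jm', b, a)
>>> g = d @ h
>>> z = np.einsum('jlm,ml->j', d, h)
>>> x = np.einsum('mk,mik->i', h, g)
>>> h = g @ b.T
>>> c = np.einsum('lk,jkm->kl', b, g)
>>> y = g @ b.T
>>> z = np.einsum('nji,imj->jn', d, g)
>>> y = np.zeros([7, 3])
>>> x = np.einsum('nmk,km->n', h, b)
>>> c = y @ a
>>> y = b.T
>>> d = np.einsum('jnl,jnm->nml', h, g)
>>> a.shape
(3, 7)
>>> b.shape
(7, 37)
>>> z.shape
(37, 2)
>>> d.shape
(37, 37, 7)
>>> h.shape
(2, 37, 7)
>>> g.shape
(2, 37, 37)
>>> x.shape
(2,)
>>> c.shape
(7, 7)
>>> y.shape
(37, 7)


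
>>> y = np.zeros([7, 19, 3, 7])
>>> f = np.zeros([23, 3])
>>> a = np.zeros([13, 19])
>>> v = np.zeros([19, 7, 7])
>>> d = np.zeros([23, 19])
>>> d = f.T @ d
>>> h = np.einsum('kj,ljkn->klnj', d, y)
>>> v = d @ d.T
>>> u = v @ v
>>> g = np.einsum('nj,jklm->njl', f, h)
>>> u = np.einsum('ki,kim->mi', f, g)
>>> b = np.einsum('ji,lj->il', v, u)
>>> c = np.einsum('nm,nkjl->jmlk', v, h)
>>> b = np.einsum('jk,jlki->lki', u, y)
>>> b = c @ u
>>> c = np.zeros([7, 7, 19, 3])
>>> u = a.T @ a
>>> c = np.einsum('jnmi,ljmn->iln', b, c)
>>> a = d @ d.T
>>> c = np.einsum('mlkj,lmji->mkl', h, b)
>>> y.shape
(7, 19, 3, 7)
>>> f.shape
(23, 3)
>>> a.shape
(3, 3)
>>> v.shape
(3, 3)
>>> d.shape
(3, 19)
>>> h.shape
(3, 7, 7, 19)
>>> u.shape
(19, 19)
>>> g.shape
(23, 3, 7)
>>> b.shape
(7, 3, 19, 3)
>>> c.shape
(3, 7, 7)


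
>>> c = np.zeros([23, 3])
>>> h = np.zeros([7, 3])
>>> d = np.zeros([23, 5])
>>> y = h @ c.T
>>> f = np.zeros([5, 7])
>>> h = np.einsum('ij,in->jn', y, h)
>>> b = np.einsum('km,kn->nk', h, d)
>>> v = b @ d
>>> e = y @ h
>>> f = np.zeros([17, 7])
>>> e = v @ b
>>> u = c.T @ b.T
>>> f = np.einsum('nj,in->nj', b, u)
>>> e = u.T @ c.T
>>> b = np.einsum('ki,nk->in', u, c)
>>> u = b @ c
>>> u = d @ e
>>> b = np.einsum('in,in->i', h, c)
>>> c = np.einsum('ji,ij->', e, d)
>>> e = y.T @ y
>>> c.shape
()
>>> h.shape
(23, 3)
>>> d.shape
(23, 5)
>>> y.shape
(7, 23)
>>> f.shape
(5, 23)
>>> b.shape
(23,)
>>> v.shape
(5, 5)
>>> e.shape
(23, 23)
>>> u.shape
(23, 23)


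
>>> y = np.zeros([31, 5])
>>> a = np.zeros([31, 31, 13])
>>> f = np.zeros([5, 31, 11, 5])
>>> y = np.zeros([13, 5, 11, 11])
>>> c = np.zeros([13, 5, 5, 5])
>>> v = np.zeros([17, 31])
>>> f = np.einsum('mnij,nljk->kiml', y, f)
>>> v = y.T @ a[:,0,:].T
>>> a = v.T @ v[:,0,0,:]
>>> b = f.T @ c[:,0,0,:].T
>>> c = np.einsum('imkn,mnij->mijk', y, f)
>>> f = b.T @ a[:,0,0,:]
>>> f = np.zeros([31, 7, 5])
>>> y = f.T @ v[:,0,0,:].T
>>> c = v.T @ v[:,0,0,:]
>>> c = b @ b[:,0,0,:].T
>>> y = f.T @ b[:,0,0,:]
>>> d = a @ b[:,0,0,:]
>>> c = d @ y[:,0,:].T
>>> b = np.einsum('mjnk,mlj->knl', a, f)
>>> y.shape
(5, 7, 13)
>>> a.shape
(31, 5, 11, 31)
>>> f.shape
(31, 7, 5)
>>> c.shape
(31, 5, 11, 5)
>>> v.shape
(11, 11, 5, 31)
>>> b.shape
(31, 11, 7)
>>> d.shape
(31, 5, 11, 13)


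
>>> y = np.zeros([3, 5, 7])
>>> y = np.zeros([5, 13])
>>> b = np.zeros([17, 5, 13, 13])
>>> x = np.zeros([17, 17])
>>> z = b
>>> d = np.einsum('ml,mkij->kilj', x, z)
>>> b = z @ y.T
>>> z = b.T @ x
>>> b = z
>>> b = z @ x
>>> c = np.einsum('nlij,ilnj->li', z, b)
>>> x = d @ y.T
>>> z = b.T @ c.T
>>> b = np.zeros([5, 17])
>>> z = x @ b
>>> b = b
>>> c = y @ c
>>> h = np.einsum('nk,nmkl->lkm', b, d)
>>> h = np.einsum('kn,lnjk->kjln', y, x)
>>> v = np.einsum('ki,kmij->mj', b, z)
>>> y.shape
(5, 13)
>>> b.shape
(5, 17)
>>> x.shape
(5, 13, 17, 5)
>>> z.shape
(5, 13, 17, 17)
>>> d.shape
(5, 13, 17, 13)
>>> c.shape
(5, 5)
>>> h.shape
(5, 17, 5, 13)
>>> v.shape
(13, 17)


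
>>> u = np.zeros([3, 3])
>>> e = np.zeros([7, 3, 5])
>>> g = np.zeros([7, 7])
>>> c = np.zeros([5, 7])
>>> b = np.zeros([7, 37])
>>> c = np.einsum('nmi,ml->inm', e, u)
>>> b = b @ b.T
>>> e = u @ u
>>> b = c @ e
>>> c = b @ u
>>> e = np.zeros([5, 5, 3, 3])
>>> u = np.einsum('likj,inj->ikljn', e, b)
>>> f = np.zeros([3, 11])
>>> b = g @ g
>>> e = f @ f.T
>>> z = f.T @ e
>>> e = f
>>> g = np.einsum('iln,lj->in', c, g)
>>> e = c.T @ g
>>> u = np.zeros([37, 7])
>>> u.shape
(37, 7)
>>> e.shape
(3, 7, 3)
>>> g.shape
(5, 3)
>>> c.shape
(5, 7, 3)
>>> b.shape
(7, 7)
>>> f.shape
(3, 11)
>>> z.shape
(11, 3)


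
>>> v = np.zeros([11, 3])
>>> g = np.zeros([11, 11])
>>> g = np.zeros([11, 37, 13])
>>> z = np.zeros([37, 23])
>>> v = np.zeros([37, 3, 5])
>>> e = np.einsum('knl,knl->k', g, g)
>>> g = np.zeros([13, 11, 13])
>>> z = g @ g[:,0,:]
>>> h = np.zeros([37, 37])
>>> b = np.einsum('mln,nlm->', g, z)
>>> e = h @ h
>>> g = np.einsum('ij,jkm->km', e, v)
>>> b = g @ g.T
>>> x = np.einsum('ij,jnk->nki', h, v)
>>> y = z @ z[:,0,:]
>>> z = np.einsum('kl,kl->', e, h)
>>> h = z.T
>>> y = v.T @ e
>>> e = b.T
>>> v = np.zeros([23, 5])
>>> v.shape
(23, 5)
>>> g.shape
(3, 5)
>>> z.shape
()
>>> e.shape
(3, 3)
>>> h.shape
()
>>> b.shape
(3, 3)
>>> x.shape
(3, 5, 37)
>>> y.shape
(5, 3, 37)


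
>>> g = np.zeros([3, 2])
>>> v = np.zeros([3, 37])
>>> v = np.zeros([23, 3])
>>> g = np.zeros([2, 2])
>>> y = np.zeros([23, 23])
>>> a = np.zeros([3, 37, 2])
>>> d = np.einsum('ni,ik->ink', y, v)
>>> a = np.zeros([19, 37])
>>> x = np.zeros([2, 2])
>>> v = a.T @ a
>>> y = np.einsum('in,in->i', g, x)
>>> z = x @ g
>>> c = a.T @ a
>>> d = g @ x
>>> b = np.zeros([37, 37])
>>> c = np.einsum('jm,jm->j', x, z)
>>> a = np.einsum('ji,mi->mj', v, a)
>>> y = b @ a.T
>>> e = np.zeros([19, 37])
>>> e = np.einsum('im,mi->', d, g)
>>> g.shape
(2, 2)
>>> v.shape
(37, 37)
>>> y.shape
(37, 19)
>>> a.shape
(19, 37)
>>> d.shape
(2, 2)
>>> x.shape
(2, 2)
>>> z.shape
(2, 2)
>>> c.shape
(2,)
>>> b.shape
(37, 37)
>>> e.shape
()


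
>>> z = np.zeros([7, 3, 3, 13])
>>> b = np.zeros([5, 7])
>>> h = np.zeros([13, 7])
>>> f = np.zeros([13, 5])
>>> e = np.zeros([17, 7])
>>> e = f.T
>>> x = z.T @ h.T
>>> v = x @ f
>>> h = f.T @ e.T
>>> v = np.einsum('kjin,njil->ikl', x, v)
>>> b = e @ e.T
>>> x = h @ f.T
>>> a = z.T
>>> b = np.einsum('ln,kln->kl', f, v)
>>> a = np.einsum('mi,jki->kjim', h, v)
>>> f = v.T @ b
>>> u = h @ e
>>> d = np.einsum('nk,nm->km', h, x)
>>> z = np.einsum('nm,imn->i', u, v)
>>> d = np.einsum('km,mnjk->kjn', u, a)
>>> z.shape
(3,)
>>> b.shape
(3, 13)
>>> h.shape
(5, 5)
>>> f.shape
(5, 13, 13)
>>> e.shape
(5, 13)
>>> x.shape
(5, 13)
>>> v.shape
(3, 13, 5)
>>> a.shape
(13, 3, 5, 5)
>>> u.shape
(5, 13)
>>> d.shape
(5, 5, 3)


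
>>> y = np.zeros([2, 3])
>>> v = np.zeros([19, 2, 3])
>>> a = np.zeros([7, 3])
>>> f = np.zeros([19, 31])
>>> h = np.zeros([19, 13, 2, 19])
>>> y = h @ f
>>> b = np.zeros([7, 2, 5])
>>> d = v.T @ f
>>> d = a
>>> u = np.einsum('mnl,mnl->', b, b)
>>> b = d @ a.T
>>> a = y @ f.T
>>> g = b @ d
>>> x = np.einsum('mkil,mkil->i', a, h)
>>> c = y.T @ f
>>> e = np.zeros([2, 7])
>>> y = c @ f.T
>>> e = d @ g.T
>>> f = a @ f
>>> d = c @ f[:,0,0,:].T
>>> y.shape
(31, 2, 13, 19)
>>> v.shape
(19, 2, 3)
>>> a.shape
(19, 13, 2, 19)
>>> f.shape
(19, 13, 2, 31)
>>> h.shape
(19, 13, 2, 19)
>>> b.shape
(7, 7)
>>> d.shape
(31, 2, 13, 19)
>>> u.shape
()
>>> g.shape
(7, 3)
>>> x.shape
(2,)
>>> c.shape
(31, 2, 13, 31)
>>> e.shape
(7, 7)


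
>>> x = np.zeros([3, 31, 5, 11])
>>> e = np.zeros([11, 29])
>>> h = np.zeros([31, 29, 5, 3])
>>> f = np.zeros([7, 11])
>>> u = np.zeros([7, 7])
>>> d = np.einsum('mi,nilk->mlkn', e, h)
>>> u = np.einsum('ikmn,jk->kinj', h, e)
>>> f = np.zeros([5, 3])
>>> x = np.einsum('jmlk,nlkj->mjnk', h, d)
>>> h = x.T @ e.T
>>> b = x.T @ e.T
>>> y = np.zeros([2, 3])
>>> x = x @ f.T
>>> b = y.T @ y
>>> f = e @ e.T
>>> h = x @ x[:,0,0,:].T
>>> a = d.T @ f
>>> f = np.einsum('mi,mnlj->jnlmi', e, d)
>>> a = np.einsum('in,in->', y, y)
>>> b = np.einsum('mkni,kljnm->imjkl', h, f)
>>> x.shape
(29, 31, 11, 5)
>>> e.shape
(11, 29)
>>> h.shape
(29, 31, 11, 29)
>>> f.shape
(31, 5, 3, 11, 29)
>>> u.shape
(29, 31, 3, 11)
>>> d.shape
(11, 5, 3, 31)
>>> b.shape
(29, 29, 3, 31, 5)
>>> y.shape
(2, 3)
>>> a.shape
()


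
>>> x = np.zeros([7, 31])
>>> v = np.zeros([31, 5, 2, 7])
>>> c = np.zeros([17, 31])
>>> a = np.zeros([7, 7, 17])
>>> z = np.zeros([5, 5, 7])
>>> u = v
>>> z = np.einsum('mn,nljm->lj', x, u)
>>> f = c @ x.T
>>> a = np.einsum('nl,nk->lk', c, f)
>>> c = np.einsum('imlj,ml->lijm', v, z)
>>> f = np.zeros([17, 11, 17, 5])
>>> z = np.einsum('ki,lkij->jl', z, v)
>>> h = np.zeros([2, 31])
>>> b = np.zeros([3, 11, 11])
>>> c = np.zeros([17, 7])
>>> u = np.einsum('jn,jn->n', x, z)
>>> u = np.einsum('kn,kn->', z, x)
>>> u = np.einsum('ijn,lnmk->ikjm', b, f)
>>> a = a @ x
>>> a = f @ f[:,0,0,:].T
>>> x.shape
(7, 31)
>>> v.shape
(31, 5, 2, 7)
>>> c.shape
(17, 7)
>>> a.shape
(17, 11, 17, 17)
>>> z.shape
(7, 31)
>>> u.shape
(3, 5, 11, 17)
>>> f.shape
(17, 11, 17, 5)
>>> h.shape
(2, 31)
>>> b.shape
(3, 11, 11)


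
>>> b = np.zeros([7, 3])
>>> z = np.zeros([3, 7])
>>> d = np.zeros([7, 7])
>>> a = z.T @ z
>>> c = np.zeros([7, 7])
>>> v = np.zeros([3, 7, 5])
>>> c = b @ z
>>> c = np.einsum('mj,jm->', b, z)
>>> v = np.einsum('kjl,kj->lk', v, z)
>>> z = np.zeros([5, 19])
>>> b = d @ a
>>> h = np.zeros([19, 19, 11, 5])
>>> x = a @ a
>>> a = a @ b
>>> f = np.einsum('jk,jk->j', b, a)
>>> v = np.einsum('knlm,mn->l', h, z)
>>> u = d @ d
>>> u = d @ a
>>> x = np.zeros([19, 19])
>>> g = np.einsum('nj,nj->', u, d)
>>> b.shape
(7, 7)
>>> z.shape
(5, 19)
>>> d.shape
(7, 7)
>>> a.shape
(7, 7)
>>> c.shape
()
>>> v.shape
(11,)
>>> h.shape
(19, 19, 11, 5)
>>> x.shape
(19, 19)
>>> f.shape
(7,)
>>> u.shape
(7, 7)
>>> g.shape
()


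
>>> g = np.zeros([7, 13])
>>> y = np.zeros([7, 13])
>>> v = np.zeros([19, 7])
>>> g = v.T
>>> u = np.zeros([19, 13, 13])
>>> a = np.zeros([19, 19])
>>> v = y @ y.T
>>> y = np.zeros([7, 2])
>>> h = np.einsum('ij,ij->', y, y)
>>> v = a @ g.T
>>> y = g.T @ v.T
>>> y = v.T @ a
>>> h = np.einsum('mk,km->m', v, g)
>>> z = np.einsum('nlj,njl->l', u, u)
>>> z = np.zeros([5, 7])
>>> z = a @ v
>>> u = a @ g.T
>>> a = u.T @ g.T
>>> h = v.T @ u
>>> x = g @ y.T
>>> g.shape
(7, 19)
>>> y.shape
(7, 19)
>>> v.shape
(19, 7)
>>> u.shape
(19, 7)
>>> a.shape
(7, 7)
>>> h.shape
(7, 7)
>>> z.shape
(19, 7)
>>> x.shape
(7, 7)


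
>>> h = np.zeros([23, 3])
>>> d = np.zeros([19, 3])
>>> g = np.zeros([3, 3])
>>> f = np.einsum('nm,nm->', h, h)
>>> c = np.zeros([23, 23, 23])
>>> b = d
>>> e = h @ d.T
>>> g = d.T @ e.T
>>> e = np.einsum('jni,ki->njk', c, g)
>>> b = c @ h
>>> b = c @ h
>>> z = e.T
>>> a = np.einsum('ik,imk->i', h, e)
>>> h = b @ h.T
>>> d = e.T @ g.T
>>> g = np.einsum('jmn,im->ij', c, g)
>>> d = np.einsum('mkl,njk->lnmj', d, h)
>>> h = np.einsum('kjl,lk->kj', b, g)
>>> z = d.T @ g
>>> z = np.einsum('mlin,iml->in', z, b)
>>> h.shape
(23, 23)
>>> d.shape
(3, 23, 3, 23)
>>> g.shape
(3, 23)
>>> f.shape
()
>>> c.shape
(23, 23, 23)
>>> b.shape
(23, 23, 3)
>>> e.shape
(23, 23, 3)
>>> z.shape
(23, 23)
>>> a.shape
(23,)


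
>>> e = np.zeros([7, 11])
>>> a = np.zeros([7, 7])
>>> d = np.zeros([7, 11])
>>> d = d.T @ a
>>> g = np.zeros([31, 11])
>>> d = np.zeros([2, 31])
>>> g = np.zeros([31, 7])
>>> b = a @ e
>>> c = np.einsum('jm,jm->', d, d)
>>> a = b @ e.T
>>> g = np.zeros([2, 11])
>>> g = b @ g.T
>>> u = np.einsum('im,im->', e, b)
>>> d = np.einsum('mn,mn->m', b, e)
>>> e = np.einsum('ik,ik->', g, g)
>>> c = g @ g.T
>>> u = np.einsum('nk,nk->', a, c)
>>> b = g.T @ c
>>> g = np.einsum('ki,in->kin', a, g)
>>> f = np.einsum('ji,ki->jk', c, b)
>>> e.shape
()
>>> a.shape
(7, 7)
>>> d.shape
(7,)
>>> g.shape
(7, 7, 2)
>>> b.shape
(2, 7)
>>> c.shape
(7, 7)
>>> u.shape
()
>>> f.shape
(7, 2)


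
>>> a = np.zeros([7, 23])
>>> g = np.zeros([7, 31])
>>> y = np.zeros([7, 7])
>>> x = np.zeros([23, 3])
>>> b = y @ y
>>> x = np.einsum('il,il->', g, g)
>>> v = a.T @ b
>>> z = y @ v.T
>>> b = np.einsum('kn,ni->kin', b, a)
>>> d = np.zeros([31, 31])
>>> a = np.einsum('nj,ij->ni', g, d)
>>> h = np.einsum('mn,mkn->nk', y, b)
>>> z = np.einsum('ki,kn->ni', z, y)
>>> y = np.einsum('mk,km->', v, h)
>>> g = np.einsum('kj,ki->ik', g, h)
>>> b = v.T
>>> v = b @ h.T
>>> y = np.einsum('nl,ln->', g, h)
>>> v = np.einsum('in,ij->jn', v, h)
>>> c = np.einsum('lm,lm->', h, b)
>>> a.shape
(7, 31)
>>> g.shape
(23, 7)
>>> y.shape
()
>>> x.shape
()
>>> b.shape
(7, 23)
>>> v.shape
(23, 7)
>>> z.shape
(7, 23)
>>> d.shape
(31, 31)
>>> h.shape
(7, 23)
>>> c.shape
()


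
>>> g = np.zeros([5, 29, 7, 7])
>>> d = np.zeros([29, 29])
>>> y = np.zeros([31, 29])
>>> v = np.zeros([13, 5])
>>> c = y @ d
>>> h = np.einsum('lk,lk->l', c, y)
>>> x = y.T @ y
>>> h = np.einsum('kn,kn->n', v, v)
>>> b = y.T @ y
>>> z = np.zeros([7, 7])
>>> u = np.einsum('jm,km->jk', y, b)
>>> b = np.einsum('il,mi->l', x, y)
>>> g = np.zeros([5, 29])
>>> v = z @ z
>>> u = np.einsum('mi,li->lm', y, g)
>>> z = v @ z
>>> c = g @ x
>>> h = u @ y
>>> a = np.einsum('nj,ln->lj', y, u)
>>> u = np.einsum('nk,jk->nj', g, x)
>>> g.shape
(5, 29)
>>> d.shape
(29, 29)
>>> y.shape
(31, 29)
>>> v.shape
(7, 7)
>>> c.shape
(5, 29)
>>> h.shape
(5, 29)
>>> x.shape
(29, 29)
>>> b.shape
(29,)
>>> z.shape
(7, 7)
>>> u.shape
(5, 29)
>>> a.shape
(5, 29)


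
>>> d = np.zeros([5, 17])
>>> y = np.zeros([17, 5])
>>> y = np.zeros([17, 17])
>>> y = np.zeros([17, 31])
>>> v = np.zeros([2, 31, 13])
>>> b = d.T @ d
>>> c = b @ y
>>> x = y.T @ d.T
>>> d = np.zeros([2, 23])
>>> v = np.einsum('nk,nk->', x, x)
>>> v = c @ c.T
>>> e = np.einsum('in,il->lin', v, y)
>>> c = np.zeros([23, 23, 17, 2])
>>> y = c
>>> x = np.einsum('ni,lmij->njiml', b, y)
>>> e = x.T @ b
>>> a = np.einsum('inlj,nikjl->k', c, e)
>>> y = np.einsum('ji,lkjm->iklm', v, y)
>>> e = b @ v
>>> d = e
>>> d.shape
(17, 17)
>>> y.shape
(17, 23, 23, 2)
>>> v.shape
(17, 17)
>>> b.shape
(17, 17)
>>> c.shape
(23, 23, 17, 2)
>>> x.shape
(17, 2, 17, 23, 23)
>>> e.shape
(17, 17)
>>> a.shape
(17,)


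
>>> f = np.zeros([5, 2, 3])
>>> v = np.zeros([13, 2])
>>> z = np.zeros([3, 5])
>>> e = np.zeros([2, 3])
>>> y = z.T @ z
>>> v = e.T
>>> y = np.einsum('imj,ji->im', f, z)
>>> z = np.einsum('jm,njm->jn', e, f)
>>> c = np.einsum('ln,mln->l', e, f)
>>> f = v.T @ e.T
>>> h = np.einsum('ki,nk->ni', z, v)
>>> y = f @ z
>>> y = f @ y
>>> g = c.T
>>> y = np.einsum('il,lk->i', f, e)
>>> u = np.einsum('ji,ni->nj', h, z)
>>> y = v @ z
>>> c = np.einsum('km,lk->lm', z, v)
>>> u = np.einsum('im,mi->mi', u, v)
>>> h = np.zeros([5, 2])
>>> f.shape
(2, 2)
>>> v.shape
(3, 2)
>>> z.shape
(2, 5)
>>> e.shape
(2, 3)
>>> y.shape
(3, 5)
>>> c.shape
(3, 5)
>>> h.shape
(5, 2)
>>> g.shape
(2,)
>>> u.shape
(3, 2)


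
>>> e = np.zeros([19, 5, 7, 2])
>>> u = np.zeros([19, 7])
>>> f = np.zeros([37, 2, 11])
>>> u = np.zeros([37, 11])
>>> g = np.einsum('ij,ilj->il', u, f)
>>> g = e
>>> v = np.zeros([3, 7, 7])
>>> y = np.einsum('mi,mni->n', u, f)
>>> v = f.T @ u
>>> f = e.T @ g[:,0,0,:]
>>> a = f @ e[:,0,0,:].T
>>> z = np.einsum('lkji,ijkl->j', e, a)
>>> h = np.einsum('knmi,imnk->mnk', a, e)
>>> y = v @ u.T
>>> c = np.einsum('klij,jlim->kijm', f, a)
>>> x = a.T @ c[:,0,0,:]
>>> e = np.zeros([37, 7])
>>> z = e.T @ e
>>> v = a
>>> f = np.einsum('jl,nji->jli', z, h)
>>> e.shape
(37, 7)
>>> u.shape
(37, 11)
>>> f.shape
(7, 7, 2)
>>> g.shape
(19, 5, 7, 2)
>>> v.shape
(2, 7, 5, 19)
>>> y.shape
(11, 2, 37)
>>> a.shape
(2, 7, 5, 19)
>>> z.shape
(7, 7)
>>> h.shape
(5, 7, 2)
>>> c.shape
(2, 5, 2, 19)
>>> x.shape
(19, 5, 7, 19)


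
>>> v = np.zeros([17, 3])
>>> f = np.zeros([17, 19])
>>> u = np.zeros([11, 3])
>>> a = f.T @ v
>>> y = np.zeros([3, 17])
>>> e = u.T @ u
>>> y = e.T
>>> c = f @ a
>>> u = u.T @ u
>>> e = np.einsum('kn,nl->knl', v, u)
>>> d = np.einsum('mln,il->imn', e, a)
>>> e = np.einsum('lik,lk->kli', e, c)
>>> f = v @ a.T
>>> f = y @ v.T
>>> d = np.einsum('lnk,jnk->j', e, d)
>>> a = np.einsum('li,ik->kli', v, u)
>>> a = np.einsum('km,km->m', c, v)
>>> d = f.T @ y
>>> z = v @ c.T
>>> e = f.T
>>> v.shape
(17, 3)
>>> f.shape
(3, 17)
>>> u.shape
(3, 3)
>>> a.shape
(3,)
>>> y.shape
(3, 3)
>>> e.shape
(17, 3)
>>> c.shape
(17, 3)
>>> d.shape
(17, 3)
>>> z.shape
(17, 17)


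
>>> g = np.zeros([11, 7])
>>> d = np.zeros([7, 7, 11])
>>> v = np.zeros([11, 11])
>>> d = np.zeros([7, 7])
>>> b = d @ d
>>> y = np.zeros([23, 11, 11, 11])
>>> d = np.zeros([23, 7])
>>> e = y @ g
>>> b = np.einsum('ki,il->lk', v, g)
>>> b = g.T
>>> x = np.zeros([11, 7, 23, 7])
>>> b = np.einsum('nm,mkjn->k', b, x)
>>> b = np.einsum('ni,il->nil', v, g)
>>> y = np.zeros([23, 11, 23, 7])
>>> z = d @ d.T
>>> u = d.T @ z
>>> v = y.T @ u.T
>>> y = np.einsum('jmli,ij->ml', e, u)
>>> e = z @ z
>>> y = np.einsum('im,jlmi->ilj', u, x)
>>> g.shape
(11, 7)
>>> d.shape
(23, 7)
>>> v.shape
(7, 23, 11, 7)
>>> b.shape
(11, 11, 7)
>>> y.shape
(7, 7, 11)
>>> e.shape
(23, 23)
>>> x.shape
(11, 7, 23, 7)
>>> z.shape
(23, 23)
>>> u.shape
(7, 23)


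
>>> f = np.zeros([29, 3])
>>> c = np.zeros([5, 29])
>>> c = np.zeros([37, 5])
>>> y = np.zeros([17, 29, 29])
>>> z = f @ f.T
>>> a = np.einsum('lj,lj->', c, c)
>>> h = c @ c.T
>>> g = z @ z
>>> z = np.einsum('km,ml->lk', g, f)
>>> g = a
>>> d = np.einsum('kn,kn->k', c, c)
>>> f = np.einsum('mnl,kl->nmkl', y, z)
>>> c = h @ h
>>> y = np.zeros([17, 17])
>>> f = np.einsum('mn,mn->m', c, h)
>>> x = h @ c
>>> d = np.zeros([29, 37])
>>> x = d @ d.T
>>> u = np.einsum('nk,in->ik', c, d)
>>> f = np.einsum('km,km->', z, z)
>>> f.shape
()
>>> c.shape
(37, 37)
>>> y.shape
(17, 17)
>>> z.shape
(3, 29)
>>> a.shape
()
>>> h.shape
(37, 37)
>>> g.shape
()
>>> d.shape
(29, 37)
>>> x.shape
(29, 29)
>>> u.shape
(29, 37)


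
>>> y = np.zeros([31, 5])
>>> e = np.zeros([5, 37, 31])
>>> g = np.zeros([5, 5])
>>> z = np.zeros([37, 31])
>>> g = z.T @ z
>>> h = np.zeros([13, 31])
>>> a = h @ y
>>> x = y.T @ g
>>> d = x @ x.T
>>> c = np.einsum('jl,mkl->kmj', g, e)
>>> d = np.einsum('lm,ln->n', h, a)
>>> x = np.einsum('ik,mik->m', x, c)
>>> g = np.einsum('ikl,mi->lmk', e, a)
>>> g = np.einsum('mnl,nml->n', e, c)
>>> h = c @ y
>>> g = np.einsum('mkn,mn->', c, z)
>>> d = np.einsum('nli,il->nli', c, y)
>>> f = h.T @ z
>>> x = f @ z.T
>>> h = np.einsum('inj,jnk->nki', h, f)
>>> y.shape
(31, 5)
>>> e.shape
(5, 37, 31)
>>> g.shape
()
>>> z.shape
(37, 31)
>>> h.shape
(5, 31, 37)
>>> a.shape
(13, 5)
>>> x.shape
(5, 5, 37)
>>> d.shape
(37, 5, 31)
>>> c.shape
(37, 5, 31)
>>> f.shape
(5, 5, 31)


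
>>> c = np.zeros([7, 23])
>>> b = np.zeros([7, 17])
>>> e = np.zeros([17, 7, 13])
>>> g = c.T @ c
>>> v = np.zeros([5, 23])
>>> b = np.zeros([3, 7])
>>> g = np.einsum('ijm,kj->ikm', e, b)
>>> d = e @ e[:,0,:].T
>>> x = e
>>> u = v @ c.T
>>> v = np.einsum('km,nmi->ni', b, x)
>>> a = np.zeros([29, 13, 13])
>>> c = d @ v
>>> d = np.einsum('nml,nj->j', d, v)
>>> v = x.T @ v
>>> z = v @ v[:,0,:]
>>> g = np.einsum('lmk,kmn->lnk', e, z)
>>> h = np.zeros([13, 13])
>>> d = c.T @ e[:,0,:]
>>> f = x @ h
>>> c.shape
(17, 7, 13)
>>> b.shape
(3, 7)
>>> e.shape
(17, 7, 13)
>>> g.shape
(17, 13, 13)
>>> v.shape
(13, 7, 13)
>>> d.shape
(13, 7, 13)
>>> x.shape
(17, 7, 13)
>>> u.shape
(5, 7)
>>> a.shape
(29, 13, 13)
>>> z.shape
(13, 7, 13)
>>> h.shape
(13, 13)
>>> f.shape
(17, 7, 13)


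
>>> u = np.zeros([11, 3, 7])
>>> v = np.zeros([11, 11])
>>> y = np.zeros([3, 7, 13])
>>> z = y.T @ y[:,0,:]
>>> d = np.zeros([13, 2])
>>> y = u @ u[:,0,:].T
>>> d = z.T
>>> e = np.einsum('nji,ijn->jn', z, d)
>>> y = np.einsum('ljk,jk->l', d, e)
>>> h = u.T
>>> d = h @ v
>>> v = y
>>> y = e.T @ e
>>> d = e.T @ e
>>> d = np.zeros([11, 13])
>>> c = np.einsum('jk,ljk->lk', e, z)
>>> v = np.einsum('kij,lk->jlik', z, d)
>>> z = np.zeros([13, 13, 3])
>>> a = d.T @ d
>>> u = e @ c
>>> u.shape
(7, 13)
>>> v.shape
(13, 11, 7, 13)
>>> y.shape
(13, 13)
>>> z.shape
(13, 13, 3)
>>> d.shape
(11, 13)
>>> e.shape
(7, 13)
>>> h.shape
(7, 3, 11)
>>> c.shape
(13, 13)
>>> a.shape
(13, 13)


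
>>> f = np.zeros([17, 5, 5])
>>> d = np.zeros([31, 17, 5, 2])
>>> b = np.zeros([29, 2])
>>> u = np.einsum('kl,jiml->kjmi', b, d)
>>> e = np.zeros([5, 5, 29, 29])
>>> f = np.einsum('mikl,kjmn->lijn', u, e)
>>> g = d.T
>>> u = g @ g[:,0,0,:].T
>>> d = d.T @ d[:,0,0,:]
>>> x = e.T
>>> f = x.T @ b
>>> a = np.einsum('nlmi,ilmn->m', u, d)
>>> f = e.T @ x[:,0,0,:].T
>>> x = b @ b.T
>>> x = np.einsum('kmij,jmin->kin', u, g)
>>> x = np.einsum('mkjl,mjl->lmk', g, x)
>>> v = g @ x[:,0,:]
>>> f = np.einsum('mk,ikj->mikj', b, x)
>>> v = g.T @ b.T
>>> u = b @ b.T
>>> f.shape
(29, 31, 2, 5)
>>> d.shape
(2, 5, 17, 2)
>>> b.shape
(29, 2)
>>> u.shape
(29, 29)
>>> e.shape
(5, 5, 29, 29)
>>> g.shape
(2, 5, 17, 31)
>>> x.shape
(31, 2, 5)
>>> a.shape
(17,)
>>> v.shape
(31, 17, 5, 29)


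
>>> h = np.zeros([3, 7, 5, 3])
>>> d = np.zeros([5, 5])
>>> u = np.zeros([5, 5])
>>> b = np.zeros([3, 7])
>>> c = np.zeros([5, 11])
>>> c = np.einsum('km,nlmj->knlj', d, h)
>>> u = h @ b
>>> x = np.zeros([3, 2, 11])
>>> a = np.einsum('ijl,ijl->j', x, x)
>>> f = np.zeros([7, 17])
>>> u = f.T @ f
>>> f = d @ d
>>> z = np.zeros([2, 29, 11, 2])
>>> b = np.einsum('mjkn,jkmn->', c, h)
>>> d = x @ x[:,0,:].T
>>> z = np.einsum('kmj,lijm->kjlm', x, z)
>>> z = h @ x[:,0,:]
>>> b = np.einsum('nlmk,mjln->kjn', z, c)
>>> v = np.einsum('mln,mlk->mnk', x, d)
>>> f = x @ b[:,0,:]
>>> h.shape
(3, 7, 5, 3)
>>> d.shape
(3, 2, 3)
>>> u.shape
(17, 17)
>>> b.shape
(11, 3, 3)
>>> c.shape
(5, 3, 7, 3)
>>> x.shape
(3, 2, 11)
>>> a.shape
(2,)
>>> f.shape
(3, 2, 3)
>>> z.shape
(3, 7, 5, 11)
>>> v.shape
(3, 11, 3)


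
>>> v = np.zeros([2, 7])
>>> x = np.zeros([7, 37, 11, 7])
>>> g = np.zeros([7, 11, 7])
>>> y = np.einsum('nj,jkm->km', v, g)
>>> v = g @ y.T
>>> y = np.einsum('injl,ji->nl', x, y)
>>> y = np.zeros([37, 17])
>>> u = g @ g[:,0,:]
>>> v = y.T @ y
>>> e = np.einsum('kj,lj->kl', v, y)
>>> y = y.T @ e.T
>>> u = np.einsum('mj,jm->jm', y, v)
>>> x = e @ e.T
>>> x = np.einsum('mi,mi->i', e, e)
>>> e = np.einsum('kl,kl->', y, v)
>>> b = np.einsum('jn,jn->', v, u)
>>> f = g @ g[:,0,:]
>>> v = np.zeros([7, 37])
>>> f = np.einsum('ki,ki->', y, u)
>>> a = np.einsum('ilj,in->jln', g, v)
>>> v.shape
(7, 37)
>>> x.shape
(37,)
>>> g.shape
(7, 11, 7)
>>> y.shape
(17, 17)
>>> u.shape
(17, 17)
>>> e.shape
()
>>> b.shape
()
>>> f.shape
()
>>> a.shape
(7, 11, 37)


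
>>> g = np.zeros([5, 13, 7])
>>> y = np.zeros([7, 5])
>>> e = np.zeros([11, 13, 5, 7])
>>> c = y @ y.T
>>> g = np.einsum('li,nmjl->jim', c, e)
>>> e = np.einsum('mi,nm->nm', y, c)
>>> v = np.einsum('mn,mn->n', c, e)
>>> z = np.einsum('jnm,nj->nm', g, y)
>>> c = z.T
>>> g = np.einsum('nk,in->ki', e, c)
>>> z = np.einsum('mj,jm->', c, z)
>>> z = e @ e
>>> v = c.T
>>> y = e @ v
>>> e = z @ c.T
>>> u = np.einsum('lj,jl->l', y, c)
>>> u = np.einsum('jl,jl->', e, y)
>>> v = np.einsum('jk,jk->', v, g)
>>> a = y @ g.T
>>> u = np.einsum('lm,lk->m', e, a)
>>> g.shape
(7, 13)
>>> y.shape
(7, 13)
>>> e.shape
(7, 13)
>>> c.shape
(13, 7)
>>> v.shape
()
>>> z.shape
(7, 7)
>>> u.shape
(13,)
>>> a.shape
(7, 7)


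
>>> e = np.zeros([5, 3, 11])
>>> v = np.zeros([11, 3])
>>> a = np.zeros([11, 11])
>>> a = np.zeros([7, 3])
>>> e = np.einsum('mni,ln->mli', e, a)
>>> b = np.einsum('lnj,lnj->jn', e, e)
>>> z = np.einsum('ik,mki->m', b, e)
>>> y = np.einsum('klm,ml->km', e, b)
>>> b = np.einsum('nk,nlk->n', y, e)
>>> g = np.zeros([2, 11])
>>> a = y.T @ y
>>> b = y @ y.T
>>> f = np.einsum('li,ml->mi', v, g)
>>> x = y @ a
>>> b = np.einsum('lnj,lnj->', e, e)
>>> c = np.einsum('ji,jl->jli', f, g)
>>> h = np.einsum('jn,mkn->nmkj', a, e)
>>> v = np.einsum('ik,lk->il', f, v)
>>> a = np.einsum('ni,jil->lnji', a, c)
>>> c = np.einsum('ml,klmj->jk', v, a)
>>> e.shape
(5, 7, 11)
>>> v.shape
(2, 11)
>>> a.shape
(3, 11, 2, 11)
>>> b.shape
()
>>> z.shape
(5,)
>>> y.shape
(5, 11)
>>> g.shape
(2, 11)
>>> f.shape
(2, 3)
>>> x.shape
(5, 11)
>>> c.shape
(11, 3)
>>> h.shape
(11, 5, 7, 11)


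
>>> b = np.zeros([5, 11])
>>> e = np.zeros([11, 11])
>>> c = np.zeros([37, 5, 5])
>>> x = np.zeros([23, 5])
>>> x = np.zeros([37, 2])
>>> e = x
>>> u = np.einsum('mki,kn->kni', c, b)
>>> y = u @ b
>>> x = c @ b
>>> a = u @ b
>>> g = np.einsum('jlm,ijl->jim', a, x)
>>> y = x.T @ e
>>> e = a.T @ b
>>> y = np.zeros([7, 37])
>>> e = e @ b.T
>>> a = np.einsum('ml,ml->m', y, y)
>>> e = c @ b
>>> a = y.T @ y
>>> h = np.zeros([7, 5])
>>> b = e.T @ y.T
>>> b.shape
(11, 5, 7)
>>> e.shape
(37, 5, 11)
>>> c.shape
(37, 5, 5)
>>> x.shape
(37, 5, 11)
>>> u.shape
(5, 11, 5)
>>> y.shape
(7, 37)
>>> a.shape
(37, 37)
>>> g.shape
(5, 37, 11)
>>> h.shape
(7, 5)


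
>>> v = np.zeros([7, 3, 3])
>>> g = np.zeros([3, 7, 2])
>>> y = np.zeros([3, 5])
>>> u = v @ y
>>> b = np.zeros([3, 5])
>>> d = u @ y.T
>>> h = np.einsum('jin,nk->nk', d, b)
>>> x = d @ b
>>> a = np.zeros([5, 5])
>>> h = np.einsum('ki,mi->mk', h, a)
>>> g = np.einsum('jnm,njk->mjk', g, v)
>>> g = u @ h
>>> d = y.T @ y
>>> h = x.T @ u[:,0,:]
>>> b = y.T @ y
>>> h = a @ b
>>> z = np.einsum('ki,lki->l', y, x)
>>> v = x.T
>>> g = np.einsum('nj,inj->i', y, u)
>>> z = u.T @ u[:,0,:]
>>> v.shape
(5, 3, 7)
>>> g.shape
(7,)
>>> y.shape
(3, 5)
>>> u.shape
(7, 3, 5)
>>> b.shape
(5, 5)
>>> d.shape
(5, 5)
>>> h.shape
(5, 5)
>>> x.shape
(7, 3, 5)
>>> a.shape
(5, 5)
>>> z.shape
(5, 3, 5)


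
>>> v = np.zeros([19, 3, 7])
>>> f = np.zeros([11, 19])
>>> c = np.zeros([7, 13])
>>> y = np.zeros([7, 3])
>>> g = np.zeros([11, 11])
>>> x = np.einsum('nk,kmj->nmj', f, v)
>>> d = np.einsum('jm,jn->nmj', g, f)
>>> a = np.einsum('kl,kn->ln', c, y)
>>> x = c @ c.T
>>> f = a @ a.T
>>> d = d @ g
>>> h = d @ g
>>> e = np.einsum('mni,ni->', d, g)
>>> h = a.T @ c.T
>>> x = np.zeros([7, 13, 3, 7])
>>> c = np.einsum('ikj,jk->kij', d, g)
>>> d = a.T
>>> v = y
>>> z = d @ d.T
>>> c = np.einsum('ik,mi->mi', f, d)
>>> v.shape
(7, 3)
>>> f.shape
(13, 13)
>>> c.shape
(3, 13)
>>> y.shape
(7, 3)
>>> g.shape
(11, 11)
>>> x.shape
(7, 13, 3, 7)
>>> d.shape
(3, 13)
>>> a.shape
(13, 3)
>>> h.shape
(3, 7)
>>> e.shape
()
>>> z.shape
(3, 3)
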